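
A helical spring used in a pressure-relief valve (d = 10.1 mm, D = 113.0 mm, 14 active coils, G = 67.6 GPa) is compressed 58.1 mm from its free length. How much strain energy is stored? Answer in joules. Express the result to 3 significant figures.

7.35 J

k = Gd⁴/(8D³N_a) = (67.6×10³)(10.1⁴)/(8·113.0³·14) = 4.3529 N/mm
U = ½kδ² = 0.5 × 4.3529 × 58.1² = 7346.8 N·mm = 7.3468 J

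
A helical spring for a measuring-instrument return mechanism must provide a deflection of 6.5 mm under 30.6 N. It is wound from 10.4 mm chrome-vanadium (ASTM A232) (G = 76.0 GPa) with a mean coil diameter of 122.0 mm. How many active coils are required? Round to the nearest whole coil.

13

Required rate k = F/δ = 30.6/6.5 = 4.7077 N/mm
N_a = Gd⁴/(8D³k) = (76.0×10³ × 10.4⁴)/(8 × 122.0³ × 4.7077)
    = 8.89093e+08 / 6.83876e+07 = 13 → 13 coils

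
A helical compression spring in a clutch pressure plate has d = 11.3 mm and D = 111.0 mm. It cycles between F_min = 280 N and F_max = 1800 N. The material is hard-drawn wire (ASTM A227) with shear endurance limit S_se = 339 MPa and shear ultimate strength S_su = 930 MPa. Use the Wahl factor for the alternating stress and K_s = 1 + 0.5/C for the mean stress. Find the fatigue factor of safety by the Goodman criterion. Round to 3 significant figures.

1.36

C = D/d = 111.0/11.3 = 9.8230; K_W = (4C−1)/(4C−4)+0.615/C = 1.1476; K_s = 1+0.5/C = 1.0509
F_a = (F_max−F_min)/2 = 760 N; F_m = (F_max+F_min)/2 = 1040 N
τ_a = K_W·8F_aD/(πd³) = 1.1476 × 148.88 = 170.86 MPa
τ_m = K_s·8F_mD/(πd³) = 1.0509 × 203.73 = 214.1 MPa
Goodman: 1/n_f = τ_a/S_se + τ_m/S_su = 170.86/339 + 214.1/930 = 0.50401 + 0.23022 = 0.73423
n_f = 1/0.73423 = 1.362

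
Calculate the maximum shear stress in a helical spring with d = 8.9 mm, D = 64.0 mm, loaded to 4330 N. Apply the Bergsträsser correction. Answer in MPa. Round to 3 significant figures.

1200 MPa

Spring index C = D/d = 64.0/8.9 = 7.1910
K_B = (4C+2)/(4C−3) = 30.764/25.764 = 1.1941
τ₀ = 8FD/(πd³) = 8·4330·64.0/(π·8.9³) = 2.21696e+06/2214.7 = 1001 MPa
τ_max = K·τ₀ = 1.1941 × 1001 = 1195.3 MPa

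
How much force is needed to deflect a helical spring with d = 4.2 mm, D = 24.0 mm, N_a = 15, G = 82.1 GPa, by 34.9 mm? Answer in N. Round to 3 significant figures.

k = Gd⁴/(8D³N_a) = (82.1×10³)(4.2⁴)/(8·24.0³·15) = 15.4 N/mm
F = k·δ = 15.4 × 34.9 = 537.47 N

537 N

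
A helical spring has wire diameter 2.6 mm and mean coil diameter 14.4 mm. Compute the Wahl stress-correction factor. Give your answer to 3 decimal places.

C = D/d = 14.4/2.6 = 5.5385
K_W = (4C−1)/(4C−4) + 0.615/C = 21.154/18.154 + 0.1110 = 1.2763

1.276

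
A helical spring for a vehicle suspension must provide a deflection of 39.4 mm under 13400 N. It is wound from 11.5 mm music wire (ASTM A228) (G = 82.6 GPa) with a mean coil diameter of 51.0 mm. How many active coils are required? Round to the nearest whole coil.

4

Required rate k = F/δ = 13400/39.4 = 340.1 N/mm
N_a = Gd⁴/(8D³k) = (82.6×10³ × 11.5⁴)/(8 × 51.0³ × 340.1)
    = 1.44468e+09 / 3.60918e+08 = 4.003 → 4 coils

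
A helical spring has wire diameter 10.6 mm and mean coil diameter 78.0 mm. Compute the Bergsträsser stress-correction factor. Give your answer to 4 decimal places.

1.1892

C = D/d = 78.0/10.6 = 7.3585
K_B = (4C+2)/(4C−3) = 31.434/26.434 = 1.1892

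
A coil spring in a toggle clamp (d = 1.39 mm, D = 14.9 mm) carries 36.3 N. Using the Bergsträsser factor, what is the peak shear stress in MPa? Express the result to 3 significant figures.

Spring index C = D/d = 14.9/1.39 = 10.7194
K_B = (4C+2)/(4C−3) = 44.878/39.878 = 1.1254
τ₀ = 8FD/(πd³) = 8·36.3·14.9/(π·1.39³) = 4326.96/8.4371 = 512.85 MPa
τ_max = K·τ₀ = 1.1254 × 512.85 = 577.15 MPa

577 MPa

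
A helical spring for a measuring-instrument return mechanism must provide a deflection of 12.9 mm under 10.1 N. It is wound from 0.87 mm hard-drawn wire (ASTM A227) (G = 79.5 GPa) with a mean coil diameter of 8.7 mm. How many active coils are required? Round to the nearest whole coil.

Required rate k = F/δ = 10.1/12.9 = 0.78295 N/mm
N_a = Gd⁴/(8D³k) = (79.5×10³ × 0.87⁴)/(8 × 8.7³ × 0.78295)
    = 45545.4 / 4124.58 = 11.04 → 11 coils

11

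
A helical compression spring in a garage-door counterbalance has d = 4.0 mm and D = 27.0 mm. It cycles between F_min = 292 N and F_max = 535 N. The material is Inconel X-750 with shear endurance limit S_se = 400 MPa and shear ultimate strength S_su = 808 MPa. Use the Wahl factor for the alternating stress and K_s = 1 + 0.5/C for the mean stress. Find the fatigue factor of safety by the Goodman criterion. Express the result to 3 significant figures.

C = D/d = 27.0/4.0 = 6.7500; K_W = (4C−1)/(4C−4)+0.615/C = 1.2215; K_s = 1+0.5/C = 1.0741
F_a = (F_max−F_min)/2 = 121.5 N; F_m = (F_max+F_min)/2 = 413.5 N
τ_a = K_W·8F_aD/(πd³) = 1.2215 × 130.53 = 159.44 MPa
τ_m = K_s·8F_mD/(πd³) = 1.0741 × 444.22 = 477.13 MPa
Goodman: 1/n_f = τ_a/S_se + τ_m/S_su = 159.44/400 + 477.13/808 = 0.39861 + 0.59050 = 0.98911
n_f = 1/0.98911 = 1.011

1.01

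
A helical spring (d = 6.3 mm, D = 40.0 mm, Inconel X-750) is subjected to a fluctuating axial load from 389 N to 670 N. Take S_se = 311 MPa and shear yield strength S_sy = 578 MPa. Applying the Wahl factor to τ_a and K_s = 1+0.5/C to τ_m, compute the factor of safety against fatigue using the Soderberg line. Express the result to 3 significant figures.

1.59

C = D/d = 40.0/6.3 = 6.3492; K_W = (4C−1)/(4C−4)+0.615/C = 1.2371; K_s = 1+0.5/C = 1.0787
F_a = (F_max−F_min)/2 = 140.5 N; F_m = (F_max+F_min)/2 = 529.5 N
τ_a = K_W·8F_aD/(πd³) = 1.2371 × 57.234 = 70.803 MPa
τ_m = K_s·8F_mD/(πd³) = 1.0787 × 215.7 = 232.68 MPa
Soderberg: 1/n_f = τ_a/S_se + τ_m/S_sy = 70.803/311 + 232.68/578 = 0.22766 + 0.40257 = 0.63023
n_f = 1/0.63023 = 1.587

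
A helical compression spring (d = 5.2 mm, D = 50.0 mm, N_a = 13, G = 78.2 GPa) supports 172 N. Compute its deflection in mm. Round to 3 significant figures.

39.1 mm

k = Gd⁴/(8D³N_a) = (78.2×10³)(5.2⁴)/(8·50.0³·13) = 4.3982 N/mm
δ = F/k = 172 / 4.3982 = 39.107 mm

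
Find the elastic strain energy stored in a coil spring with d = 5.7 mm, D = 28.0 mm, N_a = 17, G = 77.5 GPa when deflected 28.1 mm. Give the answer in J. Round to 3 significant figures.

10.8 J

k = Gd⁴/(8D³N_a) = (77.5×10³)(5.7⁴)/(8·28.0³·17) = 27.402 N/mm
U = ½kδ² = 0.5 × 27.402 × 28.1² = 10819 N·mm = 10.819 J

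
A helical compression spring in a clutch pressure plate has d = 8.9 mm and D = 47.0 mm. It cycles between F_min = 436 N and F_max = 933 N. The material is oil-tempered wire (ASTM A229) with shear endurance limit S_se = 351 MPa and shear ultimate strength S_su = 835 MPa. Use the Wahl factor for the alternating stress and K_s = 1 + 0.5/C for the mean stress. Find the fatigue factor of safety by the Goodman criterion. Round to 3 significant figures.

3.25

C = D/d = 47.0/8.9 = 5.2809; K_W = (4C−1)/(4C−4)+0.615/C = 1.2917; K_s = 1+0.5/C = 1.0947
F_a = (F_max−F_min)/2 = 248.5 N; F_m = (F_max+F_min)/2 = 684.5 N
τ_a = K_W·8F_aD/(πd³) = 1.2917 × 42.189 = 54.493 MPa
τ_m = K_s·8F_mD/(πd³) = 1.0947 × 116.21 = 127.21 MPa
Goodman: 1/n_f = τ_a/S_se + τ_m/S_su = 54.493/351 + 127.21/835 = 0.15525 + 0.15235 = 0.3076
n_f = 1/0.3076 = 3.251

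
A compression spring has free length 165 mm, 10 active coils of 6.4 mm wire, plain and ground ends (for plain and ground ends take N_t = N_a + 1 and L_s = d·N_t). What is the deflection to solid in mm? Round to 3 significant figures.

N_t = 11; L_s = 6.4·11 = 70.4 mm
δ_solid = L₀ − L_s = 165 − 70.4 = 94.6 mm

94.6 mm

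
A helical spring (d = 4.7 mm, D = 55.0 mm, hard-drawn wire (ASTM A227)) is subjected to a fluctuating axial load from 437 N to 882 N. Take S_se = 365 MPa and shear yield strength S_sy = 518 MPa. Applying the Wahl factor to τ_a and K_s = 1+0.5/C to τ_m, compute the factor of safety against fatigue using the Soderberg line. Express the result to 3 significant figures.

0.368

C = D/d = 55.0/4.7 = 11.7021; K_W = (4C−1)/(4C−4)+0.615/C = 1.1226; K_s = 1+0.5/C = 1.0427
F_a = (F_max−F_min)/2 = 222.5 N; F_m = (F_max+F_min)/2 = 659.5 N
τ_a = K_W·8F_aD/(πd³) = 1.1226 × 300.15 = 336.96 MPa
τ_m = K_s·8F_mD/(πd³) = 1.0427 × 889.66 = 927.67 MPa
Soderberg: 1/n_f = τ_a/S_se + τ_m/S_sy = 336.96/365 + 927.67/518 = 0.92318 + 1.79087 = 2.7141
n_f = 1/2.7141 = 0.3685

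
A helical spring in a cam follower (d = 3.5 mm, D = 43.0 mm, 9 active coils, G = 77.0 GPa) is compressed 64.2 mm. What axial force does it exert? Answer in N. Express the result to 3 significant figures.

k = Gd⁴/(8D³N_a) = (77.0×10³)(3.5⁴)/(8·43.0³·9) = 2.0185 N/mm
F = k·δ = 2.0185 × 64.2 = 129.59 N

130 N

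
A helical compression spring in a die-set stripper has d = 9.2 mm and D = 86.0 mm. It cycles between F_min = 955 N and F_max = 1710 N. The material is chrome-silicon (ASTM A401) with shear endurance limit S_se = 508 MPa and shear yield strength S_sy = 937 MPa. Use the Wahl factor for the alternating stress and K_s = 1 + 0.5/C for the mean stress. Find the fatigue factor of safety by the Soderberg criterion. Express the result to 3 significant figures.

1.51

C = D/d = 86.0/9.2 = 9.3478; K_W = (4C−1)/(4C−4)+0.615/C = 1.1556; K_s = 1+0.5/C = 1.0535
F_a = (F_max−F_min)/2 = 377.5 N; F_m = (F_max+F_min)/2 = 1332.5 N
τ_a = K_W·8F_aD/(πd³) = 1.1556 × 106.17 = 122.69 MPa
τ_m = K_s·8F_mD/(πd³) = 1.0535 × 374.75 = 394.8 MPa
Soderberg: 1/n_f = τ_a/S_se + τ_m/S_sy = 122.69/508 + 394.8/937 = 0.24152 + 0.42134 = 0.66286
n_f = 1/0.66286 = 1.509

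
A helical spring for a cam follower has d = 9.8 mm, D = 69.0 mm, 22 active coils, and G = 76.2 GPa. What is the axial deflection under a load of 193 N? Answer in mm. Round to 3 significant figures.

15.9 mm

k = Gd⁴/(8D³N_a) = (76.2×10³)(9.8⁴)/(8·69.0³·22) = 12.156 N/mm
δ = F/k = 193 / 12.156 = 15.877 mm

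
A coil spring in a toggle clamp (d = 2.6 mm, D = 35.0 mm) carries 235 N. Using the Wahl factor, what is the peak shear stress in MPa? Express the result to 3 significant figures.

Spring index C = D/d = 35.0/2.6 = 13.4615
K_W = (4C−1)/(4C−4) + 0.615/C = 52.846/49.846 + 0.0457 = 1.1059
τ₀ = 8FD/(πd³) = 8·235·35.0/(π·2.6³) = 65800/55.217 = 1191.7 MPa
τ_max = K·τ₀ = 1.1059 × 1191.7 = 1317.8 MPa

1320 MPa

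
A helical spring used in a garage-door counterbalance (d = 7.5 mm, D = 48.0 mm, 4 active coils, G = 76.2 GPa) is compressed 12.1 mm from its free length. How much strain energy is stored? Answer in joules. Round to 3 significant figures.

4.99 J

k = Gd⁴/(8D³N_a) = (76.2×10³)(7.5⁴)/(8·48.0³·4) = 68.128 N/mm
U = ½kδ² = 0.5 × 68.128 × 12.1² = 4987.3 N·mm = 4.9873 J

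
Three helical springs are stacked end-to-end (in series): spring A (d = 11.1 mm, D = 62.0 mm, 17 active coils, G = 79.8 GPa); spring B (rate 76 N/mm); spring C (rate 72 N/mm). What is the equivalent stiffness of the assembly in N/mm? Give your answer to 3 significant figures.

18.6 N/mm

k_A = Gd⁴/(8D³N_a) = (79.8×10³)(11.1⁴)/(8·62.0³·17) = 37.375 N/mm
Series: 1/k_eq = 1/37.375 + 1/76 + 1/72 = 0.053803; k_eq = 18.586 N/mm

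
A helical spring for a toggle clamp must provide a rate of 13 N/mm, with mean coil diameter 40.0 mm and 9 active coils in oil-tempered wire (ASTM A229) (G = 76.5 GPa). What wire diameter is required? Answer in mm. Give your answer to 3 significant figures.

d = (8D³N_a·k / G)^(1/4) = (8·40.0³·9·13 / (76.5×10³))^0.25
  = (783.06)^0.25 = 5.2899 mm

5.29 mm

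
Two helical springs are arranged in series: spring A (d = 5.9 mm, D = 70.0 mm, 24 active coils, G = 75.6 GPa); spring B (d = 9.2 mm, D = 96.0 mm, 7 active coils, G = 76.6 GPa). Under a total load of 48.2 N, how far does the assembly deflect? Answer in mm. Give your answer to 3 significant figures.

39.0 mm

k_A = Gd⁴/(8D³N_a) = (75.6×10³)(5.9⁴)/(8·70.0³·24) = 1.391 N/mm
k_B = Gd⁴/(8D³N_a) = (76.6×10³)(9.2⁴)/(8·96.0³·7) = 11.076 N/mm
Series: 1/k_eq = 1/1.391 + 1/11.076 = 0.80918; k_eq = 1.2358 N/mm
δ = F/k_eq = 48.2/1.2358 = 39.003 mm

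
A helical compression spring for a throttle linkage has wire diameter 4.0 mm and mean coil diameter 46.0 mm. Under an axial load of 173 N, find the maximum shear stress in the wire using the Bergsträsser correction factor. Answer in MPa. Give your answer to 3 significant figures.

353 MPa

Spring index C = D/d = 46.0/4.0 = 11.5000
K_B = (4C+2)/(4C−3) = 48.000/43.000 = 1.1163
τ₀ = 8FD/(πd³) = 8·173·46.0/(π·4.0³) = 63664/201.06 = 316.64 MPa
τ_max = K·τ₀ = 1.1163 × 316.64 = 353.46 MPa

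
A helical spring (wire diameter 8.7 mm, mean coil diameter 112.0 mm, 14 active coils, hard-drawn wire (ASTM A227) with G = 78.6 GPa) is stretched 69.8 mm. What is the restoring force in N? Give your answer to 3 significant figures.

200 N

k = Gd⁴/(8D³N_a) = (78.6×10³)(8.7⁴)/(8·112.0³·14) = 2.8617 N/mm
F = k·δ = 2.8617 × 69.8 = 199.75 N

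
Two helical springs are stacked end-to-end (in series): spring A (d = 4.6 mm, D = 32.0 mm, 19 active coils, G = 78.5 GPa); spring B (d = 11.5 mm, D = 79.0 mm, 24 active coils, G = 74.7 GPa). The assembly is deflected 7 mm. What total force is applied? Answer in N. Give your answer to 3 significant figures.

k_A = Gd⁴/(8D³N_a) = (78.5×10³)(4.6⁴)/(8·32.0³·19) = 7.0568 N/mm
k_B = Gd⁴/(8D³N_a) = (74.7×10³)(11.5⁴)/(8·79.0³·24) = 13.802 N/mm
Series: 1/k_eq = 1/7.0568 + 1/13.802 = 0.21416; k_eq = 4.6693 N/mm
F = k_eq·δ = 4.6693·7 = 32.685 N

32.7 N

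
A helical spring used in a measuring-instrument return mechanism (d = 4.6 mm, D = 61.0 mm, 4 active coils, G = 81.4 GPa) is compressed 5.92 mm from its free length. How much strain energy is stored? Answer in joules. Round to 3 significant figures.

k = Gd⁴/(8D³N_a) = (81.4×10³)(4.6⁴)/(8·61.0³·4) = 5.0178 N/mm
U = ½kδ² = 0.5 × 5.0178 × 5.92² = 87.929 N·mm = 0.087929 J

0.0879 J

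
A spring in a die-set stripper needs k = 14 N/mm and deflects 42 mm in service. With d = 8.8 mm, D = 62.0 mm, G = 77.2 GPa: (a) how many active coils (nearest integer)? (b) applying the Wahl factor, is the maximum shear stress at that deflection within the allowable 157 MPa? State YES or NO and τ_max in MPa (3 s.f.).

(a) 17 coils; (b) NO, τ_max = 168 MPa

N_a = Gd⁴/(8D³k) = (77.2×10³)(8.8⁴)/(8·62.0³·14) = 17.34 → N_a = 17
Actual rate k = Gd⁴/(8D³·17) = 14.283 N/mm
Working load F = kδ = 14.283·42 = 599.91 N
C = 62.0/8.8 = 7.0455; K_W = (4C−1)/(4C−4)+0.615/C = 1.2114
τ_max = K_W·8FD/(πd³) = 1.2114·138.98 = 168.36 MPa
τ_max > 157 MPa → exceeds allowable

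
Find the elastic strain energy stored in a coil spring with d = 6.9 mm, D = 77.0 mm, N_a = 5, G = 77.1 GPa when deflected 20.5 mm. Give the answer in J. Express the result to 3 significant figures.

2.01 J

k = Gd⁴/(8D³N_a) = (77.1×10³)(6.9⁴)/(8·77.0³·5) = 9.5701 N/mm
U = ½kδ² = 0.5 × 9.5701 × 20.5² = 2010.9 N·mm = 2.0109 J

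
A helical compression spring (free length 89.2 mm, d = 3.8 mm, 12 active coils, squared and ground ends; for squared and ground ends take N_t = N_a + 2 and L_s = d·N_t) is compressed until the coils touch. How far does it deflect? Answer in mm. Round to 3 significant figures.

36.0 mm

N_t = 14; L_s = 3.8·14 = 53.2 mm
δ_solid = L₀ − L_s = 89.2 − 53.2 = 36 mm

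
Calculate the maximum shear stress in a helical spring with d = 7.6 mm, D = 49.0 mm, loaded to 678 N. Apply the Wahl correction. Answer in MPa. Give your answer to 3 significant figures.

238 MPa

Spring index C = D/d = 49.0/7.6 = 6.4474
K_W = (4C−1)/(4C−4) + 0.615/C = 24.789/21.789 + 0.0954 = 1.2331
τ₀ = 8FD/(πd³) = 8·678·49.0/(π·7.6³) = 265776/1379.1 = 192.72 MPa
τ_max = K·τ₀ = 1.2331 × 192.72 = 237.64 MPa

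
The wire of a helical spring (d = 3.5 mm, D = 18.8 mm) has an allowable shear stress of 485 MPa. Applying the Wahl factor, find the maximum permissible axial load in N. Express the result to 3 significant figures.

338 N

C = D/d = 18.8/3.5 = 5.3714
K_W = (4C−1)/(4C−4) + 0.615/C = 20.486/17.486 + 0.1145 = 1.2861
τ_max = K·8FD/(πd³) → F_max = τ_allow·πd³/(8DK)
F_max = 485·π·3.5³/(8·18.8·1.2861) = 65327/193.42 = 337.74 N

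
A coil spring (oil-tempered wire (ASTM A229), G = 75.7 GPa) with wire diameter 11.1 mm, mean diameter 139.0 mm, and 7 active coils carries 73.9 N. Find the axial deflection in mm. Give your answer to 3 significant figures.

k = Gd⁴/(8D³N_a) = (75.7×10³)(11.1⁴)/(8·139.0³·7) = 7.6411 N/mm
δ = F/k = 73.9 / 7.6411 = 9.6714 mm

9.67 mm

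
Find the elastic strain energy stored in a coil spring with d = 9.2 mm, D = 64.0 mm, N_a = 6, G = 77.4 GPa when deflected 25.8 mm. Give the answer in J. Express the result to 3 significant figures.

14.7 J

k = Gd⁴/(8D³N_a) = (77.4×10³)(9.2⁴)/(8·64.0³·6) = 44.067 N/mm
U = ½kδ² = 0.5 × 44.067 × 25.8² = 14666 N·mm = 14.666 J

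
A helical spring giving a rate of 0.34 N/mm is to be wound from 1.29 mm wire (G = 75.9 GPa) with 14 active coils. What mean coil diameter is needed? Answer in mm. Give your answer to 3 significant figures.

D = (Gd⁴/(8N_a·k))^(1/3) = (75.9×10³·1.29⁴/(8·14·0.34))^(1/3)
  = (5519.55)^(1/3) = 17.6726 mm

17.7 mm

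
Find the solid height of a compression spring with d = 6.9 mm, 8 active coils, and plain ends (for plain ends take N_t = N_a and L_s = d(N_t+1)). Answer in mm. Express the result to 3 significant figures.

plain ends: N_t = N_a = 8
L_s = d·(N_t+1) = 6.9 × 9 = 62.1 mm

62.1 mm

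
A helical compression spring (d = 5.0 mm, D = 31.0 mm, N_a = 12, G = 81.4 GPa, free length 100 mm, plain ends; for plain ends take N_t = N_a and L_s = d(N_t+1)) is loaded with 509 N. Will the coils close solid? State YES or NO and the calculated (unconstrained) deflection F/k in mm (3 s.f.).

NO, δ = 28.6 mm

k = Gd⁴/(8D³N_a) = (81.4×10³)(5.0⁴)/(8·31.0³·12) = 17.789 N/mm
N_t = 12; L_s = 5.0·13 = 65 mm; δ_solid = L₀ − L_s = 100 − 65 = 35 mm
δ = F/k = 509/17.789 = 28.613 mm
δ < δ_solid → spring does not go solid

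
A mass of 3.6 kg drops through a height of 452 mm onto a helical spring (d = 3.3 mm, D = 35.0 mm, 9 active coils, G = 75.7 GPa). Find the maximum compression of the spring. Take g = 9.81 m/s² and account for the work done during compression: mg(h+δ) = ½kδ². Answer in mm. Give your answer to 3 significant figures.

118 mm

k = Gd⁴/(8D³N_a) = (75.7×10³)(3.3⁴)/(8·35.0³·9) = 2.9081 N/mm
W = mg = 3.6 × 9.81 = 35.316 N
½kδ² − Wδ − Wh = 0 → δ = (W + √(W² + 2kWh))/k
δ = (35.316 + √(1247.2 + 92844.2))/2.9081 = (35.316 + 306.74)/2.9081 = 117.62 mm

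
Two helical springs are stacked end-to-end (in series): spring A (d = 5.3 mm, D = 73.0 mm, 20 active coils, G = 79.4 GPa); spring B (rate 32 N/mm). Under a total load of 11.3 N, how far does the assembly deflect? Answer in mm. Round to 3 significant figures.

11.6 mm

k_A = Gd⁴/(8D³N_a) = (79.4×10³)(5.3⁴)/(8·73.0³·20) = 1.0066 N/mm
Series: 1/k_eq = 1/1.0066 + 1/32 = 1.0247; k_eq = 0.97585 N/mm
δ = F/k_eq = 11.3/0.97585 = 11.58 mm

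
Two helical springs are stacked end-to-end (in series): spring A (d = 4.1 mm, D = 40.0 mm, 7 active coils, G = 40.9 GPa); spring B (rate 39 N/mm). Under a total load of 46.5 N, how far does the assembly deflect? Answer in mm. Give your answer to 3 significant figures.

15.6 mm

k_A = Gd⁴/(8D³N_a) = (40.9×10³)(4.1⁴)/(8·40.0³·7) = 3.2247 N/mm
Series: 1/k_eq = 1/3.2247 + 1/39 = 0.33575; k_eq = 2.9784 N/mm
δ = F/k_eq = 46.5/2.9784 = 15.612 mm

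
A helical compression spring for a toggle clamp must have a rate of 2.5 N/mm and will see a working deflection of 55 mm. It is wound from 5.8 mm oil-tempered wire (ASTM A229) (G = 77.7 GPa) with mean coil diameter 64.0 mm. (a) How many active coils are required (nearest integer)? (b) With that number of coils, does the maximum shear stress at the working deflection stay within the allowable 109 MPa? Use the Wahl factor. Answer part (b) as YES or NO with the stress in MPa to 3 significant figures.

N_a = Gd⁴/(8D³k) = (77.7×10³)(5.8⁴)/(8·64.0³·2.5) = 16.77 → N_a = 17
Actual rate k = Gd⁴/(8D³·17) = 2.4663 N/mm
Working load F = kδ = 2.4663·55 = 135.65 N
C = 64.0/5.8 = 11.0345; K_W = (4C−1)/(4C−4)+0.615/C = 1.1305
τ_max = K_W·8FD/(πd³) = 1.1305·113.31 = 128.09 MPa
τ_max > 109 MPa → exceeds allowable

(a) 17 coils; (b) NO, τ_max = 128 MPa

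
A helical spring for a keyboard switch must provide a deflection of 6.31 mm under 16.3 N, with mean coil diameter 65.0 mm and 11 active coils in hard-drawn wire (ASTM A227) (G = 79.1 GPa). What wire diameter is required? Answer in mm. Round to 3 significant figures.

5.30 mm

Required rate k = F/δ = 16.3/6.31 = 2.5832 N/mm
d = (8D³N_a·k / G)^(1/4) = (8·65.0³·11·2.5832 / (79.1×10³))^0.25
  = (789.23)^0.25 = 5.3003 mm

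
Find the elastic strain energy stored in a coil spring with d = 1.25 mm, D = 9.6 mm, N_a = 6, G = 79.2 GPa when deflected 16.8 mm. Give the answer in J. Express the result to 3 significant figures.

k = Gd⁴/(8D³N_a) = (79.2×10³)(1.25⁴)/(8·9.6³·6) = 4.5531 N/mm
U = ½kδ² = 0.5 × 4.5531 × 16.8² = 642.54 N·mm = 0.64254 J

0.643 J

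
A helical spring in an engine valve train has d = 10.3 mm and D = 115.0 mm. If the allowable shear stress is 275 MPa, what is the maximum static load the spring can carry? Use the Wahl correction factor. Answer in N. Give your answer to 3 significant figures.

C = D/d = 115.0/10.3 = 11.1650
K_W = (4C−1)/(4C−4) + 0.615/C = 43.660/40.660 + 0.0551 = 1.1289
τ_max = K·8FD/(πd³) → F_max = τ_allow·πd³/(8DK)
F_max = 275·π·10.3³/(8·115.0·1.1289) = 9.4405e+05/1038.6 = 909 N

909 N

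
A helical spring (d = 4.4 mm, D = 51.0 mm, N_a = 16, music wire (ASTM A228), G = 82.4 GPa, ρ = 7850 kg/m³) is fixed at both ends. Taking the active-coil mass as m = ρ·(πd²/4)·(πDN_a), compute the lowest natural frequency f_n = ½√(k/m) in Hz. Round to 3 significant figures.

38.6 Hz

k = Gd⁴/(8D³N_a) = (82.4×10³)(4.4⁴)/(8·51.0³·16) = 1.8189 N/mm = 1818.9 N/m
Wire length L = πDN_a = π·51.0·16 = 2563.5 mm
m = ρ·(πd²/4)·L = 7850 × 15.205×10⁻⁶ m² × 2.5635 m = 0.30599 kg
f_n = ½√(k/m) = 0.5·√(1818.9/0.30599) = 0.5·√(5944.5) = 38.55 Hz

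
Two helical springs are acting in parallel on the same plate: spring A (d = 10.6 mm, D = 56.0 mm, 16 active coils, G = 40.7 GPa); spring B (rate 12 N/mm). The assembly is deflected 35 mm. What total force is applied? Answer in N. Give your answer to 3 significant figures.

1220 N

k_A = Gd⁴/(8D³N_a) = (40.7×10³)(10.6⁴)/(8·56.0³·16) = 22.858 N/mm
Parallel: k_eq = 22.858 + 12 = 34.858 N/mm
F = k_eq·δ = 34.858·35 = 1220 N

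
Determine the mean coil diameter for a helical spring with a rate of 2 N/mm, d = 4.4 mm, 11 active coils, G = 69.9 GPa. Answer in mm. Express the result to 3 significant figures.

D = (Gd⁴/(8N_a·k))^(1/3) = (69.9×10³·4.4⁴/(8·11·2))^(1/3)
  = (148859)^(1/3) = 52.9979 mm

53.0 mm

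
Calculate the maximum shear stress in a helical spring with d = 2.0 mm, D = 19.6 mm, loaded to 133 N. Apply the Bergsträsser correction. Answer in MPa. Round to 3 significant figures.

944 MPa

Spring index C = D/d = 19.6/2.0 = 9.8000
K_B = (4C+2)/(4C−3) = 41.200/36.200 = 1.1381
τ₀ = 8FD/(πd³) = 8·133·19.6/(π·2.0³) = 20854.4/25.133 = 829.77 MPa
τ_max = K·τ₀ = 1.1381 × 829.77 = 944.38 MPa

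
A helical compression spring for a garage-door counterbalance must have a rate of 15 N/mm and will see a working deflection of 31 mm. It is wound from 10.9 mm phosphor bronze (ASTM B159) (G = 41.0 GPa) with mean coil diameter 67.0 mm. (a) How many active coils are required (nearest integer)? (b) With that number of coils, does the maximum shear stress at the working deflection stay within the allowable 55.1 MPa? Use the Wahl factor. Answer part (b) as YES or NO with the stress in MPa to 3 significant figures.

N_a = Gd⁴/(8D³k) = (41.0×10³)(10.9⁴)/(8·67.0³·15) = 16.04 → N_a = 16
Actual rate k = Gd⁴/(8D³·16) = 15.033 N/mm
Working load F = kδ = 15.033·31 = 466.03 N
C = 67.0/10.9 = 6.1468; K_W = (4C−1)/(4C−4)+0.615/C = 1.2458
τ_max = K_W·8FD/(πd³) = 1.2458·61.398 = 76.488 MPa
τ_max > 55.1 MPa → exceeds allowable

(a) 16 coils; (b) NO, τ_max = 76.5 MPa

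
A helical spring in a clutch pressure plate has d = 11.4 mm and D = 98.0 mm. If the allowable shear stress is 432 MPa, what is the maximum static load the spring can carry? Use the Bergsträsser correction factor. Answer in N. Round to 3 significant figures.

2210 N

C = D/d = 98.0/11.4 = 8.5965
K_B = (4C+2)/(4C−3) = 36.386/31.386 = 1.1593
τ_max = K·8FD/(πd³) → F_max = τ_allow·πd³/(8DK)
F_max = 432·π·11.4³/(8·98.0·1.1593) = 2.0107e+06/908.9 = 2212.2 N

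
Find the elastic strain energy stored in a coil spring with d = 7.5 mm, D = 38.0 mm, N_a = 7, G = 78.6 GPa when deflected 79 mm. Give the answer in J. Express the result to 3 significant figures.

253 J

k = Gd⁴/(8D³N_a) = (78.6×10³)(7.5⁴)/(8·38.0³·7) = 80.934 N/mm
U = ½kδ² = 0.5 × 80.934 × 79² = 2.5255e+05 N·mm = 252.55 J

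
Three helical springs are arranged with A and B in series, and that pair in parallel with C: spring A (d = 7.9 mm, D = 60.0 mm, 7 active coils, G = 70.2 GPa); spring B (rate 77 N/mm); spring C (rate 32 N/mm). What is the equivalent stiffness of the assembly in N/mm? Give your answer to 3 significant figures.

k_A = Gd⁴/(8D³N_a) = (70.2×10³)(7.9⁴)/(8·60.0³·7) = 22.605 N/mm
Springs A,B series: k_AB = 1/(1/22.605+1/77) = 17.475 N/mm; parallel with C: k_eq = 17.475+32 = 49.475 N/mm

49.5 N/mm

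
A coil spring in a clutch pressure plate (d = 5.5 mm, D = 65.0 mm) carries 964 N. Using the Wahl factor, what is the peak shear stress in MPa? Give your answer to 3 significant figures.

1080 MPa

Spring index C = D/d = 65.0/5.5 = 11.8182
K_W = (4C−1)/(4C−4) + 0.615/C = 46.273/43.273 + 0.0520 = 1.1214
τ₀ = 8FD/(πd³) = 8·964·65.0/(π·5.5³) = 501280/522.68 = 959.05 MPa
τ_max = K·τ₀ = 1.1214 × 959.05 = 1075.4 MPa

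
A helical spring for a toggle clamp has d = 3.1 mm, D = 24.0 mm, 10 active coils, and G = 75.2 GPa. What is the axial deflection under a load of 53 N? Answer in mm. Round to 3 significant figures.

8.44 mm

k = Gd⁴/(8D³N_a) = (75.2×10³)(3.1⁴)/(8·24.0³·10) = 6.2797 N/mm
δ = F/k = 53 / 6.2797 = 8.4399 mm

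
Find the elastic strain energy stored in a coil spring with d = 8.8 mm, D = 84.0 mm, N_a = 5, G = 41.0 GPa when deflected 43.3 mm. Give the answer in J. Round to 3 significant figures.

k = Gd⁴/(8D³N_a) = (41.0×10³)(8.8⁴)/(8·84.0³·5) = 10.371 N/mm
U = ½kδ² = 0.5 × 10.371 × 43.3² = 9722.2 N·mm = 9.7222 J

9.72 J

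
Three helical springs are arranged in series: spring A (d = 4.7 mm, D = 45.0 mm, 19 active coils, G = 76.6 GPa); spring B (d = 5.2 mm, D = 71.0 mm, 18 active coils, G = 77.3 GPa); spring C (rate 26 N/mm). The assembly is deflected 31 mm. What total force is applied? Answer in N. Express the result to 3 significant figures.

23.5 N

k_A = Gd⁴/(8D³N_a) = (76.6×10³)(4.7⁴)/(8·45.0³·19) = 2.6986 N/mm
k_B = Gd⁴/(8D³N_a) = (77.3×10³)(5.2⁴)/(8·71.0³·18) = 1.0966 N/mm
Series: 1/k_eq = 1/2.6986 + 1/1.0966 + 1/26 = 1.3209; k_eq = 0.75705 N/mm
F = k_eq·δ = 0.75705·31 = 23.469 N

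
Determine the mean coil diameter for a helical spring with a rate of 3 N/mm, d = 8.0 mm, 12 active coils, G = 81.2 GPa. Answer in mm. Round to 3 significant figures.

D = (Gd⁴/(8N_a·k))^(1/3) = (81.2×10³·8.0⁴/(8·12·3))^(1/3)
  = (1.15484e+06)^(1/3) = 104.9159 mm

105 mm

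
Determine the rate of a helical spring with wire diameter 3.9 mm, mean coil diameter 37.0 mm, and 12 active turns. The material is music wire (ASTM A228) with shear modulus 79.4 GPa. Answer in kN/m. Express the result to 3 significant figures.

3.78 kN/m

k = Gd⁴/(8D³N_a) = (79.4×10³ × 3.9⁴) / (8 × 37.0³ × 12)
  = 1.83687e+07 / 4.86269e+06 = 3.7775 N/mm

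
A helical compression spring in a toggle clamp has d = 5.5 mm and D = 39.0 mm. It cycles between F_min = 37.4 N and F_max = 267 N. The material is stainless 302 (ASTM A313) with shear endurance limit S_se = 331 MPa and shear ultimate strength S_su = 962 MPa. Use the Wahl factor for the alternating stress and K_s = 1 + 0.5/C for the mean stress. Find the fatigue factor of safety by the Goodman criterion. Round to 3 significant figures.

C = D/d = 39.0/5.5 = 7.0909; K_W = (4C−1)/(4C−4)+0.615/C = 1.2099; K_s = 1+0.5/C = 1.0705
F_a = (F_max−F_min)/2 = 114.8 N; F_m = (F_max+F_min)/2 = 152.2 N
τ_a = K_W·8F_aD/(πd³) = 1.2099 × 68.526 = 82.908 MPa
τ_m = K_s·8F_mD/(πd³) = 1.0705 × 90.851 = 97.258 MPa
Goodman: 1/n_f = τ_a/S_se + τ_m/S_su = 82.908/331 + 97.258/962 = 0.25048 + 0.10110 = 0.35158
n_f = 1/0.35158 = 2.844

2.84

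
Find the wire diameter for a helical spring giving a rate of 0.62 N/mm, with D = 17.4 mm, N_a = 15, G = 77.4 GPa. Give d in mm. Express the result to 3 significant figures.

1.50 mm

d = (8D³N_a·k / G)^(1/4) = (8·17.4³·15·0.62 / (77.4×10³))^0.25
  = (5.0638)^0.25 = 1.5001 mm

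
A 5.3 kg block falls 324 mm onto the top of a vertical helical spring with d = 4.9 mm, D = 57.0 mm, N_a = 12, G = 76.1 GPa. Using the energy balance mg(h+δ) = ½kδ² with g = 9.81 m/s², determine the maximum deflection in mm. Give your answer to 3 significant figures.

140 mm

k = Gd⁴/(8D³N_a) = (76.1×10³)(4.9⁴)/(8·57.0³·12) = 2.4676 N/mm
W = mg = 5.3 × 9.81 = 51.993 N
½kδ² − Wδ − Wh = 0 → δ = (W + √(W² + 2kWh))/k
δ = (51.993 + √(2703.3 + 83136.8))/2.4676 = (51.993 + 292.98)/2.4676 = 139.8 mm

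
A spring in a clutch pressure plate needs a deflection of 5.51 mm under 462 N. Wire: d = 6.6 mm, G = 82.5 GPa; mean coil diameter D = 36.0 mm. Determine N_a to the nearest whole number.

Required rate k = F/δ = 462/5.51 = 83.848 N/mm
N_a = Gd⁴/(8D³k) = (82.5×10³ × 6.6⁴)/(8 × 36.0³ × 83.848)
    = 1.56542e+08 / 3.12959e+07 = 5.002 → 5 coils

5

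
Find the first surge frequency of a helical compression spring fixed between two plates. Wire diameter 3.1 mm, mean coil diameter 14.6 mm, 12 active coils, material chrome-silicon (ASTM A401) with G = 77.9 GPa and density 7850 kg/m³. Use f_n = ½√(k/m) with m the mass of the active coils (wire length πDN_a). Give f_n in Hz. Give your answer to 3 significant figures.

k = Gd⁴/(8D³N_a) = (77.9×10³)(3.1⁴)/(8·14.6³·12) = 24.08 N/mm = 24080 N/m
Wire length L = πDN_a = π·14.6·12 = 550.41 mm
m = ρ·(πd²/4)·L = 7850 × 7.5477×10⁻⁶ m² × 0.55041 m = 0.032611 kg
f_n = ½√(k/m) = 0.5·√(24080/0.032611) = 0.5·√(7.3839e+05) = 429.65 Hz

430 Hz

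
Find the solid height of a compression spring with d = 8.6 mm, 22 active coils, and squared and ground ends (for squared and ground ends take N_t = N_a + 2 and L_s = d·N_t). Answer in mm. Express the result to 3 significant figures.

squared and ground ends: N_t = N_a + 2 = 22 + 2 = 24
L_s = d·N_t = 8.6 × 24 = 206.4 mm

206 mm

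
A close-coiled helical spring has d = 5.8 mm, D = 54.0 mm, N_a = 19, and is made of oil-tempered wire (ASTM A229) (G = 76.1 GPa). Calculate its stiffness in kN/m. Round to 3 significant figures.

3.60 kN/m

k = Gd⁴/(8D³N_a) = (76.1×10³ × 5.8⁴) / (8 × 54.0³ × 19)
  = 8.61185e+07 / 2.39345e+07 = 3.5981 N/mm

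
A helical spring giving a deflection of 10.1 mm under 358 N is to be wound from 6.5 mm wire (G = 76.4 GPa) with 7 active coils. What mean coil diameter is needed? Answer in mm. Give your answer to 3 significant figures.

41.0 mm

Required rate k = F/δ = 358/10.1 = 35.446 N/mm
D = (Gd⁴/(8N_a·k))^(1/3) = (76.4×10³·6.5⁴/(8·7·35.446))^(1/3)
  = (68706.4)^(1/3) = 40.9574 mm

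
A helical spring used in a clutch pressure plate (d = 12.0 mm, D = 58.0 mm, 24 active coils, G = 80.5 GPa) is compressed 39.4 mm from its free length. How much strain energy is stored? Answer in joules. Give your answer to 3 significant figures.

k = Gd⁴/(8D³N_a) = (80.5×10³)(12.0⁴)/(8·58.0³·24) = 44.559 N/mm
U = ½kδ² = 0.5 × 44.559 × 39.4² = 34586 N·mm = 34.586 J

34.6 J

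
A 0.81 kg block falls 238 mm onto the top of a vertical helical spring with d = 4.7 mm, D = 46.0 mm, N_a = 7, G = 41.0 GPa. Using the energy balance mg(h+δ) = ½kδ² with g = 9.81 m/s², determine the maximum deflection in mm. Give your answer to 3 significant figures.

34.3 mm

k = Gd⁴/(8D³N_a) = (41.0×10³)(4.7⁴)/(8·46.0³·7) = 3.6704 N/mm
W = mg = 0.81 × 9.81 = 7.9461 N
½kδ² − Wδ − Wh = 0 → δ = (W + √(W² + 2kWh))/k
δ = (7.9461 + √(63.141 + 13882.7))/3.6704 = (7.9461 + 118.09)/3.6704 = 34.339 mm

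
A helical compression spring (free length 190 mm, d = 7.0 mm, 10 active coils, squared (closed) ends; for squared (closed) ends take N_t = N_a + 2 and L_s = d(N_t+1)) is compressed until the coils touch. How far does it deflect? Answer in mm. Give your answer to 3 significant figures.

N_t = 12; L_s = 7.0·13 = 91 mm
δ_solid = L₀ − L_s = 190 − 91 = 99 mm

99.0 mm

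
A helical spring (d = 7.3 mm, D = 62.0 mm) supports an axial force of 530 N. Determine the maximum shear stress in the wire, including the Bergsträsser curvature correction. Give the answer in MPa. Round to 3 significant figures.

Spring index C = D/d = 62.0/7.3 = 8.4932
K_B = (4C+2)/(4C−3) = 35.973/30.973 = 1.1614
τ₀ = 8FD/(πd³) = 8·530·62.0/(π·7.3³) = 262880/1222.1 = 215.1 MPa
τ_max = K·τ₀ = 1.1614 × 215.1 = 249.82 MPa

250 MPa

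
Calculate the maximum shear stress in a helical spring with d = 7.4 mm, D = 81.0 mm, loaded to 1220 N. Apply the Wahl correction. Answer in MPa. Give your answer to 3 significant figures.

703 MPa

Spring index C = D/d = 81.0/7.4 = 10.9459
K_W = (4C−1)/(4C−4) + 0.615/C = 42.784/39.784 + 0.0562 = 1.1316
τ₀ = 8FD/(πd³) = 8·1220·81.0/(π·7.4³) = 790560/1273 = 621 MPa
τ_max = K·τ₀ = 1.1316 × 621 = 702.72 MPa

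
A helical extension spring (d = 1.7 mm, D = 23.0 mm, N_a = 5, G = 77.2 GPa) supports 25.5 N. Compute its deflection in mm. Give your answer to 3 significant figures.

19.2 mm

k = Gd⁴/(8D³N_a) = (77.2×10³)(1.7⁴)/(8·23.0³·5) = 1.3249 N/mm
δ = F/k = 25.5 / 1.3249 = 19.247 mm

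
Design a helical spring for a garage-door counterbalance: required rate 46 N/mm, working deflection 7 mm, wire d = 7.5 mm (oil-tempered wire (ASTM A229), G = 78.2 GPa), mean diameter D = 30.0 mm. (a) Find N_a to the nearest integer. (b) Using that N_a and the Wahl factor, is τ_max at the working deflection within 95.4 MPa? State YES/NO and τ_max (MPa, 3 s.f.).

N_a = Gd⁴/(8D³k) = (78.2×10³)(7.5⁴)/(8·30.0³·46) = 24.9 → N_a = 25
Actual rate k = Gd⁴/(8D³·25) = 45.82 N/mm
Working load F = kδ = 45.82·7 = 320.74 N
C = 30.0/7.5 = 4.0000; K_W = (4C−1)/(4C−4)+0.615/C = 1.4038
τ_max = K_W·8FD/(πd³) = 1.4038·58.081 = 81.531 MPa
τ_max ≤ 95.4 MPa → acceptable

(a) 25 coils; (b) YES, τ_max = 81.5 MPa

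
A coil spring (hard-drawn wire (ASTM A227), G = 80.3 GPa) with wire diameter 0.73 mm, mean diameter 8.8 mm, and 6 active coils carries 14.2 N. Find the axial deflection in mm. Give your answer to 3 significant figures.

20.4 mm

k = Gd⁴/(8D³N_a) = (80.3×10³)(0.73⁴)/(8·8.8³·6) = 0.69714 N/mm
δ = F/k = 14.2 / 0.69714 = 20.369 mm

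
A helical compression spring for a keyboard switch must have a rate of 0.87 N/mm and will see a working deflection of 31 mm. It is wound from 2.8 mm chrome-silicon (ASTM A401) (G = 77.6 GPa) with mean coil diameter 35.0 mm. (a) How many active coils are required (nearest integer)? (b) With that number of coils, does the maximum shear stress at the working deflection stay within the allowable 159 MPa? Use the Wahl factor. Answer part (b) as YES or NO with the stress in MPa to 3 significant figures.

N_a = Gd⁴/(8D³k) = (77.6×10³)(2.8⁴)/(8·35.0³·0.87) = 15.98 → N_a = 16
Actual rate k = Gd⁴/(8D³·16) = 0.86912 N/mm
Working load F = kδ = 0.86912·31 = 26.943 N
C = 35.0/2.8 = 12.5000; K_W = (4C−1)/(4C−4)+0.615/C = 1.1144
τ_max = K_W·8FD/(πd³) = 1.1144·109.39 = 121.91 MPa
τ_max ≤ 159 MPa → acceptable

(a) 16 coils; (b) YES, τ_max = 122 MPa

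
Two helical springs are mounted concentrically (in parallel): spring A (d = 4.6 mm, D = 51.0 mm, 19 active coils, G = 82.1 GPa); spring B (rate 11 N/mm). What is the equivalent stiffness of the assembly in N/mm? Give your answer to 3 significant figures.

k_A = Gd⁴/(8D³N_a) = (82.1×10³)(4.6⁴)/(8·51.0³·19) = 1.8231 N/mm
Parallel: k_eq = 1.8231 + 11 = 12.823 N/mm

12.8 N/mm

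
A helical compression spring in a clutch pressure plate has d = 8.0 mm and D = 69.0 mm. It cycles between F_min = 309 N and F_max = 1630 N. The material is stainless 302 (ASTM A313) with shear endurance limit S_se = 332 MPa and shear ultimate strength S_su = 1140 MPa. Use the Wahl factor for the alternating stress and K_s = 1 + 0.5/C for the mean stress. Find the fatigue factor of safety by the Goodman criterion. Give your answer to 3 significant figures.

C = D/d = 69.0/8.0 = 8.6250; K_W = (4C−1)/(4C−4)+0.615/C = 1.1697; K_s = 1+0.5/C = 1.0580
F_a = (F_max−F_min)/2 = 660.5 N; F_m = (F_max+F_min)/2 = 969.5 N
τ_a = K_W·8F_aD/(πd³) = 1.1697 × 226.67 = 265.13 MPa
τ_m = K_s·8F_mD/(πd³) = 1.0580 × 332.71 = 352 MPa
Goodman: 1/n_f = τ_a/S_se + τ_m/S_su = 265.13/332 + 352/1140 = 0.79857 + 0.30877 = 1.1073
n_f = 1/1.1073 = 0.9031

0.903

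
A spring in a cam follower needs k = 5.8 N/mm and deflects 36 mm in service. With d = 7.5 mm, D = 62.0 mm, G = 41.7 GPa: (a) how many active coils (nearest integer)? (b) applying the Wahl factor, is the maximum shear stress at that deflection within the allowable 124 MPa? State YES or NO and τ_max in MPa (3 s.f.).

N_a = Gd⁴/(8D³k) = (41.7×10³)(7.5⁴)/(8·62.0³·5.8) = 11.93 → N_a = 12
Actual rate k = Gd⁴/(8D³·12) = 5.7668 N/mm
Working load F = kδ = 5.7668·36 = 207.6 N
C = 62.0/7.5 = 8.2667; K_W = (4C−1)/(4C−4)+0.615/C = 1.1776
τ_max = K_W·8FD/(πd³) = 1.1776·77.694 = 91.492 MPa
τ_max ≤ 124 MPa → acceptable

(a) 12 coils; (b) YES, τ_max = 91.5 MPa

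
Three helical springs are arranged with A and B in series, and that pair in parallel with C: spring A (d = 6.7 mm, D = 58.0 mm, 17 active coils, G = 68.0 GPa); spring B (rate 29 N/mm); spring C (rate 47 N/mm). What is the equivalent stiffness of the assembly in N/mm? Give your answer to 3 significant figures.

51.4 N/mm

k_A = Gd⁴/(8D³N_a) = (68.0×10³)(6.7⁴)/(8·58.0³·17) = 5.164 N/mm
Springs A,B series: k_AB = 1/(1/5.164+1/29) = 4.3834 N/mm; parallel with C: k_eq = 4.3834+47 = 51.383 N/mm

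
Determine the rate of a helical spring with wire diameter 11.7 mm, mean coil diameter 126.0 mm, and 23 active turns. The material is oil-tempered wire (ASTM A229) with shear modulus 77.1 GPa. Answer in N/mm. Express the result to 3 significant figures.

k = Gd⁴/(8D³N_a) = (77.1×10³ × 11.7⁴) / (8 × 126.0³ × 23)
  = 1.44477e+09 / 3.68069e+08 = 3.9253 N/mm

3.93 N/mm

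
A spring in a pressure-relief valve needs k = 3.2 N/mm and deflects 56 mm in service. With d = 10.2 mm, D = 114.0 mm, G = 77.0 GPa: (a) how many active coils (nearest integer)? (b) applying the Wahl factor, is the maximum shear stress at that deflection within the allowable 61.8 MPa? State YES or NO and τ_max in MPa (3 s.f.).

N_a = Gd⁴/(8D³k) = (77.0×10³)(10.2⁴)/(8·114.0³·3.2) = 21.98 → N_a = 22
Actual rate k = Gd⁴/(8D³·22) = 3.1964 N/mm
Working load F = kδ = 3.1964·56 = 179 N
C = 114.0/10.2 = 11.1765; K_W = (4C−1)/(4C−4)+0.615/C = 1.1287
τ_max = K_W·8FD/(πd³) = 1.1287·48.966 = 55.269 MPa
τ_max ≤ 61.8 MPa → acceptable

(a) 22 coils; (b) YES, τ_max = 55.3 MPa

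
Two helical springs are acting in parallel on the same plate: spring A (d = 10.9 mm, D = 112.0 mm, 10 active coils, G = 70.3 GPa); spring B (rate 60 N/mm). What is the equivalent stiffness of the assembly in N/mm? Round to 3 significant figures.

68.8 N/mm

k_A = Gd⁴/(8D³N_a) = (70.3×10³)(10.9⁴)/(8·112.0³·10) = 8.8291 N/mm
Parallel: k_eq = 8.8291 + 60 = 68.829 N/mm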